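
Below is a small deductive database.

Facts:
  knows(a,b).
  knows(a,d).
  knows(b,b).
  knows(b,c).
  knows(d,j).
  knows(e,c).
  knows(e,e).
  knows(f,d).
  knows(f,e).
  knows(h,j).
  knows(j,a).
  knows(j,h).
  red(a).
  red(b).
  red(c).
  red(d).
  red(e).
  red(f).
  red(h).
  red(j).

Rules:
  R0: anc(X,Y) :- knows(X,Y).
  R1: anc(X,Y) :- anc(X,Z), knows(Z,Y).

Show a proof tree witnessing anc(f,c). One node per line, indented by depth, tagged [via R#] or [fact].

round 1: derive anc(a,b) via R0 from knows(a,b)
round 1: derive anc(a,d) via R0 from knows(a,d)
round 1: derive anc(b,b) via R0 from knows(b,b)
round 1: derive anc(b,c) via R0 from knows(b,c)
round 1: derive anc(d,j) via R0 from knows(d,j)
round 1: derive anc(e,c) via R0 from knows(e,c)
round 1: derive anc(e,e) via R0 from knows(e,e)
round 1: derive anc(f,d) via R0 from knows(f,d)
round 1: derive anc(f,e) via R0 from knows(f,e)
round 1: derive anc(h,j) via R0 from knows(h,j)
round 1: derive anc(j,a) via R0 from knows(j,a)
round 1: derive anc(j,h) via R0 from knows(j,h)
round 2: derive anc(a,c) via R1 from anc(a,b), knows(b,c)
round 2: derive anc(a,j) via R1 from anc(a,d), knows(d,j)
round 2: derive anc(d,a) via R1 from anc(d,j), knows(j,a)
round 2: derive anc(d,h) via R1 from anc(d,j), knows(j,h)
round 2: derive anc(f,c) via R1 from anc(f,e), knows(e,c)
round 2: derive anc(f,j) via R1 from anc(f,d), knows(d,j)
round 2: derive anc(h,a) via R1 from anc(h,j), knows(j,a)
round 2: derive anc(h,h) via R1 from anc(h,j), knows(j,h)
round 2: derive anc(j,b) via R1 from anc(j,a), knows(a,b)
round 2: derive anc(j,d) via R1 from anc(j,a), knows(a,d)
round 2: derive anc(j,j) via R1 from anc(j,h), knows(h,j)
round 3: derive anc(a,a) via R1 from anc(a,j), knows(j,a)
round 3: derive anc(a,h) via R1 from anc(a,j), knows(j,h)
round 3: derive anc(d,b) via R1 from anc(d,a), knows(a,b)
round 3: derive anc(d,d) via R1 from anc(d,a), knows(a,d)
round 3: derive anc(f,a) via R1 from anc(f,j), knows(j,a)
round 3: derive anc(f,h) via R1 from anc(f,j), knows(j,h)
round 3: derive anc(h,b) via R1 from anc(h,a), knows(a,b)
round 3: derive anc(h,d) via R1 from anc(h,a), knows(a,d)
round 3: derive anc(j,c) via R1 from anc(j,b), knows(b,c)
round 4: derive anc(d,c) via R1 from anc(d,b), knows(b,c)
round 4: derive anc(f,b) via R1 from anc(f,a), knows(a,b)
round 4: derive anc(h,c) via R1 from anc(h,b), knows(b,c)

anc(f,c)  [via R1]
  anc(f,e)  [via R0]
    knows(f,e)  [fact]
  knows(e,c)  [fact]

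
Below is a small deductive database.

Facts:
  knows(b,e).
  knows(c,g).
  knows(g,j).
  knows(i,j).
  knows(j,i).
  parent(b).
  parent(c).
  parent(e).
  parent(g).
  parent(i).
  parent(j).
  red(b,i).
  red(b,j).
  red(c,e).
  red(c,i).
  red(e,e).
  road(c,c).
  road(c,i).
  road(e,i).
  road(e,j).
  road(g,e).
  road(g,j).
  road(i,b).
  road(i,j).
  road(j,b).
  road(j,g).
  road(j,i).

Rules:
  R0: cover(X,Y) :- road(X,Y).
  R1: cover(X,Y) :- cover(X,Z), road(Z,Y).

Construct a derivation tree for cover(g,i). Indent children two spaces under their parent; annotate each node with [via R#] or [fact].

cover(g,i)  [via R1]
  cover(g,e)  [via R0]
    road(g,e)  [fact]
  road(e,i)  [fact]

round 1: derive cover(c,c) via R0 from road(c,c)
round 1: derive cover(c,i) via R0 from road(c,i)
round 1: derive cover(e,i) via R0 from road(e,i)
round 1: derive cover(e,j) via R0 from road(e,j)
round 1: derive cover(g,e) via R0 from road(g,e)
round 1: derive cover(g,j) via R0 from road(g,j)
round 1: derive cover(i,b) via R0 from road(i,b)
round 1: derive cover(i,j) via R0 from road(i,j)
round 1: derive cover(j,b) via R0 from road(j,b)
round 1: derive cover(j,g) via R0 from road(j,g)
round 1: derive cover(j,i) via R0 from road(j,i)
round 2: derive cover(c,b) via R1 from cover(c,i), road(i,b)
round 2: derive cover(c,j) via R1 from cover(c,i), road(i,j)
round 2: derive cover(e,b) via R1 from cover(e,i), road(i,b)
round 2: derive cover(e,g) via R1 from cover(e,j), road(j,g)
round 2: derive cover(g,b) via R1 from cover(g,j), road(j,b)
round 2: derive cover(g,g) via R1 from cover(g,j), road(j,g)
round 2: derive cover(g,i) via R1 from cover(g,e), road(e,i)
round 2: derive cover(i,g) via R1 from cover(i,j), road(j,g)
round 2: derive cover(i,i) via R1 from cover(i,j), road(j,i)
round 2: derive cover(j,e) via R1 from cover(j,g), road(g,e)
round 2: derive cover(j,j) via R1 from cover(j,g), road(g,j)
round 3: derive cover(c,g) via R1 from cover(c,j), road(j,g)
round 3: derive cover(e,e) via R1 from cover(e,g), road(g,e)
round 3: derive cover(i,e) via R1 from cover(i,g), road(g,e)
round 4: derive cover(c,e) via R1 from cover(c,g), road(g,e)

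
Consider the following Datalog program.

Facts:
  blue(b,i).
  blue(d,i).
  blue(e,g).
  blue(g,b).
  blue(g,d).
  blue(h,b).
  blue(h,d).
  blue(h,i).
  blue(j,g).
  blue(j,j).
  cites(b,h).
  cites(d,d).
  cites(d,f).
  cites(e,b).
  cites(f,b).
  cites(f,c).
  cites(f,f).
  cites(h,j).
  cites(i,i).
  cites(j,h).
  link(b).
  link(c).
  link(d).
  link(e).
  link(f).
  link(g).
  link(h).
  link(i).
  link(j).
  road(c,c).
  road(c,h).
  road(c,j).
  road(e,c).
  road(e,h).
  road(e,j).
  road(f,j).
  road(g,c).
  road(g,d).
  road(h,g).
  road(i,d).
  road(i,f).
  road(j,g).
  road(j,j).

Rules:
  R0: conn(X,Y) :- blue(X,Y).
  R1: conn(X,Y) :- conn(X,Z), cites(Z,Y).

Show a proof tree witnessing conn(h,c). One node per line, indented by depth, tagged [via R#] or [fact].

round 1: derive conn(b,i) via R0 from blue(b,i)
round 1: derive conn(d,i) via R0 from blue(d,i)
round 1: derive conn(e,g) via R0 from blue(e,g)
round 1: derive conn(g,b) via R0 from blue(g,b)
round 1: derive conn(g,d) via R0 from blue(g,d)
round 1: derive conn(h,b) via R0 from blue(h,b)
round 1: derive conn(h,d) via R0 from blue(h,d)
round 1: derive conn(h,i) via R0 from blue(h,i)
round 1: derive conn(j,g) via R0 from blue(j,g)
round 1: derive conn(j,j) via R0 from blue(j,j)
round 2: derive conn(g,f) via R1 from conn(g,d), cites(d,f)
round 2: derive conn(g,h) via R1 from conn(g,b), cites(b,h)
round 2: derive conn(h,f) via R1 from conn(h,d), cites(d,f)
round 2: derive conn(h,h) via R1 from conn(h,b), cites(b,h)
round 2: derive conn(j,h) via R1 from conn(j,j), cites(j,h)
round 3: derive conn(g,c) via R1 from conn(g,f), cites(f,c)
round 3: derive conn(g,j) via R1 from conn(g,h), cites(h,j)
round 3: derive conn(h,c) via R1 from conn(h,f), cites(f,c)
round 3: derive conn(h,j) via R1 from conn(h,h), cites(h,j)

conn(h,c)  [via R1]
  conn(h,f)  [via R1]
    conn(h,d)  [via R0]
      blue(h,d)  [fact]
    cites(d,f)  [fact]
  cites(f,c)  [fact]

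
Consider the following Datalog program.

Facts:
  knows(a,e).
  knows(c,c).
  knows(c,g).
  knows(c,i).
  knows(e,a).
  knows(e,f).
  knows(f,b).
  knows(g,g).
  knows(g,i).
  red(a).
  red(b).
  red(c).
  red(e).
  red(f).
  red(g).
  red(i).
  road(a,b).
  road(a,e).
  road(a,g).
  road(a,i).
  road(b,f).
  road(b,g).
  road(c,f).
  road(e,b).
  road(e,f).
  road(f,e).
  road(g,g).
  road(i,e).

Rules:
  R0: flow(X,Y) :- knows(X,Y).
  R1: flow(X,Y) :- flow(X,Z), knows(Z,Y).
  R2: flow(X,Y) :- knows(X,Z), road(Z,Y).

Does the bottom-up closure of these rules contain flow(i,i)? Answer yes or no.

round 1: derive flow(a,e) via R0 from knows(a,e)
round 1: derive flow(c,c) via R0 from knows(c,c)
round 1: derive flow(c,g) via R0 from knows(c,g)
round 1: derive flow(c,i) via R0 from knows(c,i)
round 1: derive flow(e,a) via R0 from knows(e,a)
round 1: derive flow(e,f) via R0 from knows(e,f)
round 1: derive flow(f,b) via R0 from knows(f,b)
round 1: derive flow(g,g) via R0 from knows(g,g)
round 1: derive flow(g,i) via R0 from knows(g,i)
round 1: derive flow(a,b) via R2 from knows(a,e), road(e,b)
round 1: derive flow(a,f) via R2 from knows(a,e), road(e,f)
round 1: derive flow(c,e) via R2 from knows(c,i), road(i,e)
round 1: derive flow(c,f) via R2 from knows(c,c), road(c,f)
round 1: derive flow(e,b) via R2 from knows(e,a), road(a,b)
round 1: derive flow(e,e) via R2 from knows(e,a), road(a,e)
round 1: derive flow(e,g) via R2 from knows(e,a), road(a,g)
round 1: derive flow(e,i) via R2 from knows(e,a), road(a,i)
round 1: derive flow(f,f) via R2 from knows(f,b), road(b,f)
round 1: derive flow(f,g) via R2 from knows(f,b), road(b,g)
round 1: derive flow(g,e) via R2 from knows(g,i), road(i,e)
round 2: derive flow(a,a) via R1 from flow(a,e), knows(e,a)
round 2: derive flow(c,a) via R1 from flow(c,e), knows(e,a)
round 2: derive flow(c,b) via R1 from flow(c,f), knows(f,b)
round 2: derive flow(f,i) via R1 from flow(f,g), knows(g,i)
round 2: derive flow(g,a) via R1 from flow(g,e), knows(e,a)
round 2: derive flow(g,f) via R1 from flow(g,e), knows(e,f)
round 3: derive flow(g,b) via R1 from flow(g,f), knows(f,b)

no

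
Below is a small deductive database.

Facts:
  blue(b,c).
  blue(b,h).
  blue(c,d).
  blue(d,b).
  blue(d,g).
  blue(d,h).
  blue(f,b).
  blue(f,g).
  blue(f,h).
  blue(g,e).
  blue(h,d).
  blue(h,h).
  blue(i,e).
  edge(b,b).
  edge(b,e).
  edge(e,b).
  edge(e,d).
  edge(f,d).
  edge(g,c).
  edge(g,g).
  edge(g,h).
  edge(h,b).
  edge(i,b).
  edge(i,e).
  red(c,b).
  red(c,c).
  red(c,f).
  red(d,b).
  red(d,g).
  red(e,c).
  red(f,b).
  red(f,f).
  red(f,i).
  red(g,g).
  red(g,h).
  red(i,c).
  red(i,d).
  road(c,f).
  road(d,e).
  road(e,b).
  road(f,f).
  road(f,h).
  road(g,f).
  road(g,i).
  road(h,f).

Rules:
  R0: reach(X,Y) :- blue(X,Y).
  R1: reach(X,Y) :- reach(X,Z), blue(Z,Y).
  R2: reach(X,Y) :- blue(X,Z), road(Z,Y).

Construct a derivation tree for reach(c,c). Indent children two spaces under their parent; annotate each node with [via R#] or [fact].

reach(c,c)  [via R1]
  reach(c,b)  [via R1]
    reach(c,d)  [via R0]
      blue(c,d)  [fact]
    blue(d,b)  [fact]
  blue(b,c)  [fact]

round 1: derive reach(b,c) via R0 from blue(b,c)
round 1: derive reach(b,h) via R0 from blue(b,h)
round 1: derive reach(c,d) via R0 from blue(c,d)
round 1: derive reach(d,b) via R0 from blue(d,b)
round 1: derive reach(d,g) via R0 from blue(d,g)
round 1: derive reach(d,h) via R0 from blue(d,h)
round 1: derive reach(f,b) via R0 from blue(f,b)
round 1: derive reach(f,g) via R0 from blue(f,g)
round 1: derive reach(f,h) via R0 from blue(f,h)
round 1: derive reach(g,e) via R0 from blue(g,e)
round 1: derive reach(h,d) via R0 from blue(h,d)
round 1: derive reach(h,h) via R0 from blue(h,h)
round 1: derive reach(i,e) via R0 from blue(i,e)
round 1: derive reach(b,f) via R2 from blue(b,c), road(c,f)
round 1: derive reach(c,e) via R2 from blue(c,d), road(d,e)
round 1: derive reach(d,f) via R2 from blue(d,g), road(g,f)
round 1: derive reach(d,i) via R2 from blue(d,g), road(g,i)
round 1: derive reach(f,f) via R2 from blue(f,g), road(g,f)
round 1: derive reach(f,i) via R2 from blue(f,g), road(g,i)
round 1: derive reach(g,b) via R2 from blue(g,e), road(e,b)
round 1: derive reach(h,e) via R2 from blue(h,d), road(d,e)
round 1: derive reach(h,f) via R2 from blue(h,h), road(h,f)
round 1: derive reach(i,b) via R2 from blue(i,e), road(e,b)
round 2: derive reach(b,b) via R1 from reach(b,f), blue(f,b)
round 2: derive reach(b,d) via R1 from reach(b,c), blue(c,d)
round 2: derive reach(b,g) via R1 from reach(b,f), blue(f,g)
round 2: derive reach(c,b) via R1 from reach(c,d), blue(d,b)
round 2: derive reach(c,g) via R1 from reach(c,d), blue(d,g)
round 2: derive reach(c,h) via R1 from reach(c,d), blue(d,h)
round 2: derive reach(d,c) via R1 from reach(d,b), blue(b,c)
round 2: derive reach(d,d) via R1 from reach(d,h), blue(h,d)
round 2: derive reach(d,e) via R1 from reach(d,g), blue(g,e)
round 2: derive reach(f,c) via R1 from reach(f,b), blue(b,c)
round 2: derive reach(f,d) via R1 from reach(f,h), blue(h,d)
round 2: derive reach(f,e) via R1 from reach(f,g), blue(g,e)
round 2: derive reach(g,c) via R1 from reach(g,b), blue(b,c)
round 2: derive reach(g,h) via R1 from reach(g,b), blue(b,h)
round 2: derive reach(h,b) via R1 from reach(h,d), blue(d,b)
round 2: derive reach(h,g) via R1 from reach(h,d), blue(d,g)
round 2: derive reach(i,c) via R1 from reach(i,b), blue(b,c)
round 2: derive reach(i,h) via R1 from reach(i,b), blue(b,h)
round 3: derive reach(b,e) via R1 from reach(b,g), blue(g,e)
round 3: derive reach(c,c) via R1 from reach(c,b), blue(b,c)
round 3: derive reach(g,d) via R1 from reach(g,c), blue(c,d)
round 3: derive reach(h,c) via R1 from reach(h,b), blue(b,c)
round 3: derive reach(i,d) via R1 from reach(i,c), blue(c,d)
round 4: derive reach(g,g) via R1 from reach(g,d), blue(d,g)
round 4: derive reach(i,g) via R1 from reach(i,d), blue(d,g)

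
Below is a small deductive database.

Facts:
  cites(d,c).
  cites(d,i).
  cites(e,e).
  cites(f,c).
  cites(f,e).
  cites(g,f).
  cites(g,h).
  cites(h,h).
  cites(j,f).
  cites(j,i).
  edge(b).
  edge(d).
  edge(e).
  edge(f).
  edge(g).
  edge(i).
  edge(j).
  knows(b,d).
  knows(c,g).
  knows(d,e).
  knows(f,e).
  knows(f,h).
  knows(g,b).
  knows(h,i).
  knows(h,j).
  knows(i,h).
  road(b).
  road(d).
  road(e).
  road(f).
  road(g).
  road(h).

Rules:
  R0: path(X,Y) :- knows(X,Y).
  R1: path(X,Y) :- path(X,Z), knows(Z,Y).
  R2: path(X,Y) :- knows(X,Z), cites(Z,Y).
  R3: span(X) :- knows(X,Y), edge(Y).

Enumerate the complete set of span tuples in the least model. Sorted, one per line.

round 1: derive span(b) via R3 from knows(b,d), edge(d)
round 1: derive span(c) via R3 from knows(c,g), edge(g)
round 1: derive span(d) via R3 from knows(d,e), edge(e)
round 1: derive span(f) via R3 from knows(f,e), edge(e)
round 1: derive span(g) via R3 from knows(g,b), edge(b)
round 1: derive span(h) via R3 from knows(h,i), edge(i)

span(b)
span(c)
span(d)
span(f)
span(g)
span(h)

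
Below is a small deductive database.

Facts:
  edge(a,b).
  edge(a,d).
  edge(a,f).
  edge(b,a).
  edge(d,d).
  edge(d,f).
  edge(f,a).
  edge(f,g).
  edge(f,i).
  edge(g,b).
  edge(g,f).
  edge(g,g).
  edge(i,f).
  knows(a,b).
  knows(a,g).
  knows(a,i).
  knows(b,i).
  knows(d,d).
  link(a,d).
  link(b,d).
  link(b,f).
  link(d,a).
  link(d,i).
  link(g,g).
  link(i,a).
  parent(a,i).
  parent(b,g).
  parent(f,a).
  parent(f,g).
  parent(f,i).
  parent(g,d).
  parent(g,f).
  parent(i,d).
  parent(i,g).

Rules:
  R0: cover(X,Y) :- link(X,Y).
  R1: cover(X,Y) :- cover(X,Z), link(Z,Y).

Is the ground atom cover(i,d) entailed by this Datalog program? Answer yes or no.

round 1: derive cover(a,d) via R0 from link(a,d)
round 1: derive cover(b,d) via R0 from link(b,d)
round 1: derive cover(b,f) via R0 from link(b,f)
round 1: derive cover(d,a) via R0 from link(d,a)
round 1: derive cover(d,i) via R0 from link(d,i)
round 1: derive cover(g,g) via R0 from link(g,g)
round 1: derive cover(i,a) via R0 from link(i,a)
round 2: derive cover(a,a) via R1 from cover(a,d), link(d,a)
round 2: derive cover(a,i) via R1 from cover(a,d), link(d,i)
round 2: derive cover(b,a) via R1 from cover(b,d), link(d,a)
round 2: derive cover(b,i) via R1 from cover(b,d), link(d,i)
round 2: derive cover(d,d) via R1 from cover(d,a), link(a,d)
round 2: derive cover(i,d) via R1 from cover(i,a), link(a,d)
round 3: derive cover(i,i) via R1 from cover(i,d), link(d,i)

yes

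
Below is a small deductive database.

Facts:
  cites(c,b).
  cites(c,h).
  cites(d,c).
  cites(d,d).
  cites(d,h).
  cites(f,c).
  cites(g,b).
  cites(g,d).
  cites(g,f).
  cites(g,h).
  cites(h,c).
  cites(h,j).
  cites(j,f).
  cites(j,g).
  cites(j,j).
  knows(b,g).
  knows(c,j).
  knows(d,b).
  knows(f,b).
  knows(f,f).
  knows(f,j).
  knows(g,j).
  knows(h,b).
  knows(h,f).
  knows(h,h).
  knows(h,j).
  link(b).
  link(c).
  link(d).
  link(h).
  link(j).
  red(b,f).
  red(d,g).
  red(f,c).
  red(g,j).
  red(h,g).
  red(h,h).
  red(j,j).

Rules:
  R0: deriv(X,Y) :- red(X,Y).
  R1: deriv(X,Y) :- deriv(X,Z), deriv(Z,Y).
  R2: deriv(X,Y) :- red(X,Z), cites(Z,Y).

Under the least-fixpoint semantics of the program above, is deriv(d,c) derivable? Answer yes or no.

yes

round 1: derive deriv(b,f) via R0 from red(b,f)
round 1: derive deriv(d,g) via R0 from red(d,g)
round 1: derive deriv(f,c) via R0 from red(f,c)
round 1: derive deriv(g,j) via R0 from red(g,j)
round 1: derive deriv(h,g) via R0 from red(h,g)
round 1: derive deriv(h,h) via R0 from red(h,h)
round 1: derive deriv(j,j) via R0 from red(j,j)
round 1: derive deriv(b,c) via R2 from red(b,f), cites(f,c)
round 1: derive deriv(d,b) via R2 from red(d,g), cites(g,b)
round 1: derive deriv(d,d) via R2 from red(d,g), cites(g,d)
round 1: derive deriv(d,f) via R2 from red(d,g), cites(g,f)
round 1: derive deriv(d,h) via R2 from red(d,g), cites(g,h)
round 1: derive deriv(f,b) via R2 from red(f,c), cites(c,b)
round 1: derive deriv(f,h) via R2 from red(f,c), cites(c,h)
round 1: derive deriv(g,f) via R2 from red(g,j), cites(j,f)
round 1: derive deriv(g,g) via R2 from red(g,j), cites(j,g)
round 1: derive deriv(h,b) via R2 from red(h,g), cites(g,b)
round 1: derive deriv(h,c) via R2 from red(h,h), cites(h,c)
round 1: derive deriv(h,d) via R2 from red(h,g), cites(g,d)
round 1: derive deriv(h,f) via R2 from red(h,g), cites(g,f)
round 1: derive deriv(h,j) via R2 from red(h,h), cites(h,j)
round 1: derive deriv(j,f) via R2 from red(j,j), cites(j,f)
round 1: derive deriv(j,g) via R2 from red(j,j), cites(j,g)
round 2: derive deriv(b,b) via R1 from deriv(b,f), deriv(f,b)
round 2: derive deriv(b,h) via R1 from deriv(b,f), deriv(f,h)
round 2: derive deriv(d,c) via R1 from deriv(d,b), deriv(b,c)
round 2: derive deriv(d,j) via R1 from deriv(d,g), deriv(g,j)
round 2: derive deriv(f,d) via R1 from deriv(f,h), deriv(h,d)
round 2: derive deriv(f,f) via R1 from deriv(f,b), deriv(b,f)
round 2: derive deriv(f,g) via R1 from deriv(f,h), deriv(h,g)
round 2: derive deriv(f,j) via R1 from deriv(f,h), deriv(h,j)
round 2: derive deriv(g,b) via R1 from deriv(g,f), deriv(f,b)
round 2: derive deriv(g,c) via R1 from deriv(g,f), deriv(f,c)
round 2: derive deriv(g,h) via R1 from deriv(g,f), deriv(f,h)
round 2: derive deriv(j,b) via R1 from deriv(j,f), deriv(f,b)
round 2: derive deriv(j,c) via R1 from deriv(j,f), deriv(f,c)
round 2: derive deriv(j,h) via R1 from deriv(j,f), deriv(f,h)
round 3: derive deriv(b,d) via R1 from deriv(b,f), deriv(f,d)
round 3: derive deriv(b,g) via R1 from deriv(b,f), deriv(f,g)
round 3: derive deriv(b,j) via R1 from deriv(b,f), deriv(f,j)
round 3: derive deriv(g,d) via R1 from deriv(g,f), deriv(f,d)
round 3: derive deriv(j,d) via R1 from deriv(j,f), deriv(f,d)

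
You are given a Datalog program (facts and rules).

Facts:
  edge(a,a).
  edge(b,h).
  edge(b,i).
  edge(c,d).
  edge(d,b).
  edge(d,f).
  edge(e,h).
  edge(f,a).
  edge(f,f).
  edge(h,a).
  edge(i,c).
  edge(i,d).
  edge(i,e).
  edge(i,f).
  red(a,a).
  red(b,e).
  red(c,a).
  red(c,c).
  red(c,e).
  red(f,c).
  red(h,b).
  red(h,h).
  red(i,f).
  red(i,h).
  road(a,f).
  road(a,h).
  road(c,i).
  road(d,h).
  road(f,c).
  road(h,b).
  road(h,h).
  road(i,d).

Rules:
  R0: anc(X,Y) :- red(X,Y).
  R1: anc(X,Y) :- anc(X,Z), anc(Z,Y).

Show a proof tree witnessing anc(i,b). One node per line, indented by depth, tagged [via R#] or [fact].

round 1: derive anc(a,a) via R0 from red(a,a)
round 1: derive anc(b,e) via R0 from red(b,e)
round 1: derive anc(c,a) via R0 from red(c,a)
round 1: derive anc(c,c) via R0 from red(c,c)
round 1: derive anc(c,e) via R0 from red(c,e)
round 1: derive anc(f,c) via R0 from red(f,c)
round 1: derive anc(h,b) via R0 from red(h,b)
round 1: derive anc(h,h) via R0 from red(h,h)
round 1: derive anc(i,f) via R0 from red(i,f)
round 1: derive anc(i,h) via R0 from red(i,h)
round 2: derive anc(f,a) via R1 from anc(f,c), anc(c,a)
round 2: derive anc(f,e) via R1 from anc(f,c), anc(c,e)
round 2: derive anc(h,e) via R1 from anc(h,b), anc(b,e)
round 2: derive anc(i,b) via R1 from anc(i,h), anc(h,b)
round 2: derive anc(i,c) via R1 from anc(i,f), anc(f,c)
round 3: derive anc(i,a) via R1 from anc(i,c), anc(c,a)
round 3: derive anc(i,e) via R1 from anc(i,b), anc(b,e)

anc(i,b)  [via R1]
  anc(i,h)  [via R0]
    red(i,h)  [fact]
  anc(h,b)  [via R0]
    red(h,b)  [fact]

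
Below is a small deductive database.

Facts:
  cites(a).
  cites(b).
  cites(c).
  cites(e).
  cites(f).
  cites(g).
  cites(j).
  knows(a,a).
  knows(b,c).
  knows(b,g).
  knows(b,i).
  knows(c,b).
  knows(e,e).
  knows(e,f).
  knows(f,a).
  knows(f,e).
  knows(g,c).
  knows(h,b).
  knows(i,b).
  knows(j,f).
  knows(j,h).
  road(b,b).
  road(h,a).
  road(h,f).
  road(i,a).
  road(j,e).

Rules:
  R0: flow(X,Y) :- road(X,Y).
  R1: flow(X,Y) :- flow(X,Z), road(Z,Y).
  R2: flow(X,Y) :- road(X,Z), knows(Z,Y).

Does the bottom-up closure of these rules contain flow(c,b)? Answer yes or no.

no

round 1: derive flow(b,b) via R0 from road(b,b)
round 1: derive flow(h,a) via R0 from road(h,a)
round 1: derive flow(h,f) via R0 from road(h,f)
round 1: derive flow(i,a) via R0 from road(i,a)
round 1: derive flow(j,e) via R0 from road(j,e)
round 1: derive flow(b,c) via R2 from road(b,b), knows(b,c)
round 1: derive flow(b,g) via R2 from road(b,b), knows(b,g)
round 1: derive flow(b,i) via R2 from road(b,b), knows(b,i)
round 1: derive flow(h,e) via R2 from road(h,f), knows(f,e)
round 1: derive flow(j,f) via R2 from road(j,e), knows(e,f)
round 2: derive flow(b,a) via R1 from flow(b,i), road(i,a)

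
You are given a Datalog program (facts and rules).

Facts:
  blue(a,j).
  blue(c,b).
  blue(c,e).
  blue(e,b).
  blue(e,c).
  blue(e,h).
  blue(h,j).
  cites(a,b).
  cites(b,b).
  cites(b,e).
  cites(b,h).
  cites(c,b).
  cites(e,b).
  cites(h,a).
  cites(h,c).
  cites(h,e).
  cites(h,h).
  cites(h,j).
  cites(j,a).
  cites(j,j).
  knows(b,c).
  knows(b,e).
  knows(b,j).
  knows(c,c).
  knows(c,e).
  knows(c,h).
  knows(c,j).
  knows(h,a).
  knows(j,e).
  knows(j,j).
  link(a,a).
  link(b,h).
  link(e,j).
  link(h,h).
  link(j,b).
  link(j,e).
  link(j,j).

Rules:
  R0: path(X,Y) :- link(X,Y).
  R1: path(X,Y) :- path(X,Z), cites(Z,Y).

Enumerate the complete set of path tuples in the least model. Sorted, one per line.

path(a,a)
path(a,b)
path(a,c)
path(a,e)
path(a,h)
path(a,j)
path(b,a)
path(b,b)
path(b,c)
path(b,e)
path(b,h)
path(b,j)
path(e,a)
path(e,b)
path(e,c)
path(e,e)
path(e,h)
path(e,j)
path(h,a)
path(h,b)
path(h,c)
path(h,e)
path(h,h)
path(h,j)
path(j,a)
path(j,b)
path(j,c)
path(j,e)
path(j,h)
path(j,j)

round 1: derive path(a,a) via R0 from link(a,a)
round 1: derive path(b,h) via R0 from link(b,h)
round 1: derive path(e,j) via R0 from link(e,j)
round 1: derive path(h,h) via R0 from link(h,h)
round 1: derive path(j,b) via R0 from link(j,b)
round 1: derive path(j,e) via R0 from link(j,e)
round 1: derive path(j,j) via R0 from link(j,j)
round 2: derive path(a,b) via R1 from path(a,a), cites(a,b)
round 2: derive path(b,a) via R1 from path(b,h), cites(h,a)
round 2: derive path(b,c) via R1 from path(b,h), cites(h,c)
round 2: derive path(b,e) via R1 from path(b,h), cites(h,e)
round 2: derive path(b,j) via R1 from path(b,h), cites(h,j)
round 2: derive path(e,a) via R1 from path(e,j), cites(j,a)
round 2: derive path(h,a) via R1 from path(h,h), cites(h,a)
round 2: derive path(h,c) via R1 from path(h,h), cites(h,c)
round 2: derive path(h,e) via R1 from path(h,h), cites(h,e)
round 2: derive path(h,j) via R1 from path(h,h), cites(h,j)
round 2: derive path(j,a) via R1 from path(j,j), cites(j,a)
round 2: derive path(j,h) via R1 from path(j,b), cites(b,h)
round 3: derive path(a,e) via R1 from path(a,b), cites(b,e)
round 3: derive path(a,h) via R1 from path(a,b), cites(b,h)
round 3: derive path(b,b) via R1 from path(b,a), cites(a,b)
round 3: derive path(e,b) via R1 from path(e,a), cites(a,b)
round 3: derive path(h,b) via R1 from path(h,a), cites(a,b)
round 3: derive path(j,c) via R1 from path(j,h), cites(h,c)
round 4: derive path(a,c) via R1 from path(a,h), cites(h,c)
round 4: derive path(a,j) via R1 from path(a,h), cites(h,j)
round 4: derive path(e,e) via R1 from path(e,b), cites(b,e)
round 4: derive path(e,h) via R1 from path(e,b), cites(b,h)
round 5: derive path(e,c) via R1 from path(e,h), cites(h,c)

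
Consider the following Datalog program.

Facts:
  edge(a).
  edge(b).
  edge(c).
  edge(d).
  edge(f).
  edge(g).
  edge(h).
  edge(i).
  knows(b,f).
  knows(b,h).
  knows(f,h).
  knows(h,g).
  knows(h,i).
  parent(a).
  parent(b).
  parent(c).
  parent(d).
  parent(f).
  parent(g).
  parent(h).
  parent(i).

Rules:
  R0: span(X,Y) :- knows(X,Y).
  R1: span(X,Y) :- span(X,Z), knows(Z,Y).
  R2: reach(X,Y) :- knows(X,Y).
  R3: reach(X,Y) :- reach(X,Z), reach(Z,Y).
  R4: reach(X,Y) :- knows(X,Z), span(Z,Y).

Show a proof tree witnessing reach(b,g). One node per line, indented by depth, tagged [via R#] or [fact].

round 1: derive span(b,f) via R0 from knows(b,f)
round 1: derive span(b,h) via R0 from knows(b,h)
round 1: derive span(f,h) via R0 from knows(f,h)
round 1: derive span(h,g) via R0 from knows(h,g)
round 1: derive span(h,i) via R0 from knows(h,i)
round 1: derive reach(b,f) via R2 from knows(b,f)
round 1: derive reach(b,h) via R2 from knows(b,h)
round 1: derive reach(f,h) via R2 from knows(f,h)
round 1: derive reach(h,g) via R2 from knows(h,g)
round 1: derive reach(h,i) via R2 from knows(h,i)
round 2: derive span(b,g) via R1 from span(b,h), knows(h,g)
round 2: derive span(b,i) via R1 from span(b,h), knows(h,i)
round 2: derive span(f,g) via R1 from span(f,h), knows(h,g)
round 2: derive span(f,i) via R1 from span(f,h), knows(h,i)
round 2: derive reach(b,g) via R3 from reach(b,h), reach(h,g)
round 2: derive reach(b,i) via R3 from reach(b,h), reach(h,i)
round 2: derive reach(f,g) via R3 from reach(f,h), reach(h,g)
round 2: derive reach(f,i) via R3 from reach(f,h), reach(h,i)

reach(b,g)  [via R3]
  reach(b,h)  [via R2]
    knows(b,h)  [fact]
  reach(h,g)  [via R2]
    knows(h,g)  [fact]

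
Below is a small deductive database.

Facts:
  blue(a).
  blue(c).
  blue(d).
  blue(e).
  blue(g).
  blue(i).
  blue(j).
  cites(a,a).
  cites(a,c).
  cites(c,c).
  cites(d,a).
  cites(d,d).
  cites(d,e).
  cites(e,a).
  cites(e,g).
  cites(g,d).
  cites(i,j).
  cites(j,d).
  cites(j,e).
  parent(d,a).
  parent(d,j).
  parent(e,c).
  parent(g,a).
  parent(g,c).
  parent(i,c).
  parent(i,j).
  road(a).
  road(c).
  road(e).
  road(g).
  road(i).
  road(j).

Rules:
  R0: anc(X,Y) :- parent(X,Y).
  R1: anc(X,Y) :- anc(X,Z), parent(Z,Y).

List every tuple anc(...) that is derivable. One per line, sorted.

round 1: derive anc(d,a) via R0 from parent(d,a)
round 1: derive anc(d,j) via R0 from parent(d,j)
round 1: derive anc(e,c) via R0 from parent(e,c)
round 1: derive anc(g,a) via R0 from parent(g,a)
round 1: derive anc(g,c) via R0 from parent(g,c)
round 1: derive anc(i,c) via R0 from parent(i,c)
round 1: derive anc(i,j) via R0 from parent(i,j)

anc(d,a)
anc(d,j)
anc(e,c)
anc(g,a)
anc(g,c)
anc(i,c)
anc(i,j)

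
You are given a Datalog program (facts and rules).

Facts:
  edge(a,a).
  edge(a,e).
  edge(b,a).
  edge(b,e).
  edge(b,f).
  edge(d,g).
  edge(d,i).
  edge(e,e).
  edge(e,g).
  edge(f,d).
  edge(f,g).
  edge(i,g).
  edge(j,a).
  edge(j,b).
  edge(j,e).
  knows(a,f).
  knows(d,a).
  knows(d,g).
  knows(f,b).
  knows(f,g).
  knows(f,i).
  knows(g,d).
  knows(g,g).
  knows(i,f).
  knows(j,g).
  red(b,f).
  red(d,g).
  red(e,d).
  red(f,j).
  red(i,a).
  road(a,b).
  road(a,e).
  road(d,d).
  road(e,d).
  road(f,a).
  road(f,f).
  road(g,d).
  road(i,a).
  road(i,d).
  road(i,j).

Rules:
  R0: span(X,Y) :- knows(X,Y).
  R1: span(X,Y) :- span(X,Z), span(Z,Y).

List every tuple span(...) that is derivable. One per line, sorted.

round 1: derive span(a,f) via R0 from knows(a,f)
round 1: derive span(d,a) via R0 from knows(d,a)
round 1: derive span(d,g) via R0 from knows(d,g)
round 1: derive span(f,b) via R0 from knows(f,b)
round 1: derive span(f,g) via R0 from knows(f,g)
round 1: derive span(f,i) via R0 from knows(f,i)
round 1: derive span(g,d) via R0 from knows(g,d)
round 1: derive span(g,g) via R0 from knows(g,g)
round 1: derive span(i,f) via R0 from knows(i,f)
round 1: derive span(j,g) via R0 from knows(j,g)
round 2: derive span(a,b) via R1 from span(a,f), span(f,b)
round 2: derive span(a,g) via R1 from span(a,f), span(f,g)
round 2: derive span(a,i) via R1 from span(a,f), span(f,i)
round 2: derive span(d,d) via R1 from span(d,g), span(g,d)
round 2: derive span(d,f) via R1 from span(d,a), span(a,f)
round 2: derive span(f,d) via R1 from span(f,g), span(g,d)
round 2: derive span(f,f) via R1 from span(f,i), span(i,f)
round 2: derive span(g,a) via R1 from span(g,d), span(d,a)
round 2: derive span(i,b) via R1 from span(i,f), span(f,b)
round 2: derive span(i,g) via R1 from span(i,f), span(f,g)
round 2: derive span(i,i) via R1 from span(i,f), span(f,i)
round 2: derive span(j,d) via R1 from span(j,g), span(g,d)
round 3: derive span(a,a) via R1 from span(a,g), span(g,a)
round 3: derive span(a,d) via R1 from span(a,f), span(f,d)
round 3: derive span(d,b) via R1 from span(d,a), span(a,b)
round 3: derive span(d,i) via R1 from span(d,a), span(a,i)
round 3: derive span(f,a) via R1 from span(f,d), span(d,a)
round 3: derive span(g,b) via R1 from span(g,a), span(a,b)
round 3: derive span(g,f) via R1 from span(g,a), span(a,f)
round 3: derive span(g,i) via R1 from span(g,a), span(a,i)
round 3: derive span(i,a) via R1 from span(i,g), span(g,a)
round 3: derive span(i,d) via R1 from span(i,f), span(f,d)
round 3: derive span(j,a) via R1 from span(j,d), span(d,a)
round 3: derive span(j,f) via R1 from span(j,d), span(d,f)
round 4: derive span(j,b) via R1 from span(j,a), span(a,b)
round 4: derive span(j,i) via R1 from span(j,a), span(a,i)

span(a,a)
span(a,b)
span(a,d)
span(a,f)
span(a,g)
span(a,i)
span(d,a)
span(d,b)
span(d,d)
span(d,f)
span(d,g)
span(d,i)
span(f,a)
span(f,b)
span(f,d)
span(f,f)
span(f,g)
span(f,i)
span(g,a)
span(g,b)
span(g,d)
span(g,f)
span(g,g)
span(g,i)
span(i,a)
span(i,b)
span(i,d)
span(i,f)
span(i,g)
span(i,i)
span(j,a)
span(j,b)
span(j,d)
span(j,f)
span(j,g)
span(j,i)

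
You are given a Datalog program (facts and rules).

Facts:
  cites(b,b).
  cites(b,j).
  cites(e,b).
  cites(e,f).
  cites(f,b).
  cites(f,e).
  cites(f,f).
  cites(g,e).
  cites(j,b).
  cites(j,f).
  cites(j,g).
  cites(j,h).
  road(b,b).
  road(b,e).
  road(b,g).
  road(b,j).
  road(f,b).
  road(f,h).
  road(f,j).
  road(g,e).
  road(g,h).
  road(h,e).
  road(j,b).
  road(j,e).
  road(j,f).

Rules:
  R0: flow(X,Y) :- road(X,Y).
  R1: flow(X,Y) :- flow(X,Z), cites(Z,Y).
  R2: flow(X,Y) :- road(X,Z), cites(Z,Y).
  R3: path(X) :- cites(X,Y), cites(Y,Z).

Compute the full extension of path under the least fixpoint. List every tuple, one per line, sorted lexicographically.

path(b)
path(e)
path(f)
path(g)
path(j)

round 1: derive path(b) via R3 from cites(b,b), cites(b,b)
round 1: derive path(e) via R3 from cites(e,b), cites(b,b)
round 1: derive path(f) via R3 from cites(f,b), cites(b,b)
round 1: derive path(g) via R3 from cites(g,e), cites(e,b)
round 1: derive path(j) via R3 from cites(j,b), cites(b,b)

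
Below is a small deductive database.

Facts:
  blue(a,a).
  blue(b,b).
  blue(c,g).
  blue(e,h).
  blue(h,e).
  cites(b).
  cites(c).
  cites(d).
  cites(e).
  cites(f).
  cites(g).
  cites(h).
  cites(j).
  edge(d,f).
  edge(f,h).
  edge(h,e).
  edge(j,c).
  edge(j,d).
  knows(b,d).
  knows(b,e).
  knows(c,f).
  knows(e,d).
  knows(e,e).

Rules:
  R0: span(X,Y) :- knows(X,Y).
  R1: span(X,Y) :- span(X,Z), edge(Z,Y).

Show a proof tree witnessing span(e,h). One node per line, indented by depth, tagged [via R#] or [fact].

span(e,h)  [via R1]
  span(e,f)  [via R1]
    span(e,d)  [via R0]
      knows(e,d)  [fact]
    edge(d,f)  [fact]
  edge(f,h)  [fact]

round 1: derive span(b,d) via R0 from knows(b,d)
round 1: derive span(b,e) via R0 from knows(b,e)
round 1: derive span(c,f) via R0 from knows(c,f)
round 1: derive span(e,d) via R0 from knows(e,d)
round 1: derive span(e,e) via R0 from knows(e,e)
round 2: derive span(b,f) via R1 from span(b,d), edge(d,f)
round 2: derive span(c,h) via R1 from span(c,f), edge(f,h)
round 2: derive span(e,f) via R1 from span(e,d), edge(d,f)
round 3: derive span(b,h) via R1 from span(b,f), edge(f,h)
round 3: derive span(c,e) via R1 from span(c,h), edge(h,e)
round 3: derive span(e,h) via R1 from span(e,f), edge(f,h)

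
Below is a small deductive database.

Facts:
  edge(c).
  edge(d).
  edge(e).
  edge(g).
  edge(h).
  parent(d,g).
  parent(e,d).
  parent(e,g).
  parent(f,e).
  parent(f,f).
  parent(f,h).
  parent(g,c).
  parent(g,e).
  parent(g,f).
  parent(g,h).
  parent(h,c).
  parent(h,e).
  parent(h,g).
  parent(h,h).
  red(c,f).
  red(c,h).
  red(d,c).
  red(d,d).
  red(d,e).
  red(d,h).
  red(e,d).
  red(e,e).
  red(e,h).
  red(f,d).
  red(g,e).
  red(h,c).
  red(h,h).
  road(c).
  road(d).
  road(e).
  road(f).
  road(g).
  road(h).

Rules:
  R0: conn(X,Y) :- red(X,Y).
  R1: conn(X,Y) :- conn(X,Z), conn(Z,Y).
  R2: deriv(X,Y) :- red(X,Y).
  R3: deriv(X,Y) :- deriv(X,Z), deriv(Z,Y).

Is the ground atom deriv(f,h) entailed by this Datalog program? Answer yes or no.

yes

round 1: derive deriv(c,f) via R2 from red(c,f)
round 1: derive deriv(c,h) via R2 from red(c,h)
round 1: derive deriv(d,c) via R2 from red(d,c)
round 1: derive deriv(d,d) via R2 from red(d,d)
round 1: derive deriv(d,e) via R2 from red(d,e)
round 1: derive deriv(d,h) via R2 from red(d,h)
round 1: derive deriv(e,d) via R2 from red(e,d)
round 1: derive deriv(e,e) via R2 from red(e,e)
round 1: derive deriv(e,h) via R2 from red(e,h)
round 1: derive deriv(f,d) via R2 from red(f,d)
round 1: derive deriv(g,e) via R2 from red(g,e)
round 1: derive deriv(h,c) via R2 from red(h,c)
round 1: derive deriv(h,h) via R2 from red(h,h)
round 2: derive deriv(c,c) via R3 from deriv(c,h), deriv(h,c)
round 2: derive deriv(c,d) via R3 from deriv(c,f), deriv(f,d)
round 2: derive deriv(d,f) via R3 from deriv(d,c), deriv(c,f)
round 2: derive deriv(e,c) via R3 from deriv(e,d), deriv(d,c)
round 2: derive deriv(f,c) via R3 from deriv(f,d), deriv(d,c)
round 2: derive deriv(f,e) via R3 from deriv(f,d), deriv(d,e)
round 2: derive deriv(f,h) via R3 from deriv(f,d), deriv(d,h)
round 2: derive deriv(g,d) via R3 from deriv(g,e), deriv(e,d)
round 2: derive deriv(g,h) via R3 from deriv(g,e), deriv(e,h)
round 2: derive deriv(h,f) via R3 from deriv(h,c), deriv(c,f)
round 3: derive deriv(c,e) via R3 from deriv(c,d), deriv(d,e)
round 3: derive deriv(e,f) via R3 from deriv(e,c), deriv(c,f)
round 3: derive deriv(f,f) via R3 from deriv(f,c), deriv(c,f)
round 3: derive deriv(g,c) via R3 from deriv(g,d), deriv(d,c)
round 3: derive deriv(g,f) via R3 from deriv(g,d), deriv(d,f)
round 3: derive deriv(h,d) via R3 from deriv(h,c), deriv(c,d)
round 3: derive deriv(h,e) via R3 from deriv(h,f), deriv(f,e)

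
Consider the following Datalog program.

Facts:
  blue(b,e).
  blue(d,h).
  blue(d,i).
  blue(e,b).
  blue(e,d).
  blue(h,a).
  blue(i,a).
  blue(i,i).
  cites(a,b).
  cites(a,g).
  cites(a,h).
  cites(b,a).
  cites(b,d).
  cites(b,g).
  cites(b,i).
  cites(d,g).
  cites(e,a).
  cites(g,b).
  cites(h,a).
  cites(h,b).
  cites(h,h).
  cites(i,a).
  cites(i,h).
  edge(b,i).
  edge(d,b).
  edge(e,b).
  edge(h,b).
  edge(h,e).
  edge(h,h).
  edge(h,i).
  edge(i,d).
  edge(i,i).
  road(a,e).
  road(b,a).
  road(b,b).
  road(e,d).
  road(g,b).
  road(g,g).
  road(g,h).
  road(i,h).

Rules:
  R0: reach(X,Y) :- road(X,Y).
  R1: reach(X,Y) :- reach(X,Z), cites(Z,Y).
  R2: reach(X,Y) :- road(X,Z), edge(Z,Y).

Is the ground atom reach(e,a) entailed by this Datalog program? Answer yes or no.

yes

round 1: derive reach(a,e) via R0 from road(a,e)
round 1: derive reach(b,a) via R0 from road(b,a)
round 1: derive reach(b,b) via R0 from road(b,b)
round 1: derive reach(e,d) via R0 from road(e,d)
round 1: derive reach(g,b) via R0 from road(g,b)
round 1: derive reach(g,g) via R0 from road(g,g)
round 1: derive reach(g,h) via R0 from road(g,h)
round 1: derive reach(i,h) via R0 from road(i,h)
round 1: derive reach(a,b) via R2 from road(a,e), edge(e,b)
round 1: derive reach(b,i) via R2 from road(b,b), edge(b,i)
round 1: derive reach(e,b) via R2 from road(e,d), edge(d,b)
round 1: derive reach(g,e) via R2 from road(g,h), edge(h,e)
round 1: derive reach(g,i) via R2 from road(g,b), edge(b,i)
round 1: derive reach(i,b) via R2 from road(i,h), edge(h,b)
round 1: derive reach(i,e) via R2 from road(i,h), edge(h,e)
round 1: derive reach(i,i) via R2 from road(i,h), edge(h,i)
round 2: derive reach(a,a) via R1 from reach(a,b), cites(b,a)
round 2: derive reach(a,d) via R1 from reach(a,b), cites(b,d)
round 2: derive reach(a,g) via R1 from reach(a,b), cites(b,g)
round 2: derive reach(a,i) via R1 from reach(a,b), cites(b,i)
round 2: derive reach(b,d) via R1 from reach(b,b), cites(b,d)
round 2: derive reach(b,g) via R1 from reach(b,a), cites(a,g)
round 2: derive reach(b,h) via R1 from reach(b,a), cites(a,h)
round 2: derive reach(e,a) via R1 from reach(e,b), cites(b,a)
round 2: derive reach(e,g) via R1 from reach(e,b), cites(b,g)
round 2: derive reach(e,i) via R1 from reach(e,b), cites(b,i)
round 2: derive reach(g,a) via R1 from reach(g,b), cites(b,a)
round 2: derive reach(g,d) via R1 from reach(g,b), cites(b,d)
round 2: derive reach(i,a) via R1 from reach(i,b), cites(b,a)
round 2: derive reach(i,d) via R1 from reach(i,b), cites(b,d)
round 2: derive reach(i,g) via R1 from reach(i,b), cites(b,g)
round 3: derive reach(a,h) via R1 from reach(a,a), cites(a,h)
round 3: derive reach(e,h) via R1 from reach(e,a), cites(a,h)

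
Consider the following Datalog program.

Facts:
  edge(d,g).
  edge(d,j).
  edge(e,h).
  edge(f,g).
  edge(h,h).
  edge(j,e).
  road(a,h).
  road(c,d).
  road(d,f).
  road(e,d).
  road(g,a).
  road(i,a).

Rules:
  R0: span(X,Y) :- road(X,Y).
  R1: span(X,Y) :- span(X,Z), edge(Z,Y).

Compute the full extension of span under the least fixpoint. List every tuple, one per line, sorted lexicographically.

round 1: derive span(a,h) via R0 from road(a,h)
round 1: derive span(c,d) via R0 from road(c,d)
round 1: derive span(d,f) via R0 from road(d,f)
round 1: derive span(e,d) via R0 from road(e,d)
round 1: derive span(g,a) via R0 from road(g,a)
round 1: derive span(i,a) via R0 from road(i,a)
round 2: derive span(c,g) via R1 from span(c,d), edge(d,g)
round 2: derive span(c,j) via R1 from span(c,d), edge(d,j)
round 2: derive span(d,g) via R1 from span(d,f), edge(f,g)
round 2: derive span(e,g) via R1 from span(e,d), edge(d,g)
round 2: derive span(e,j) via R1 from span(e,d), edge(d,j)
round 3: derive span(c,e) via R1 from span(c,j), edge(j,e)
round 3: derive span(e,e) via R1 from span(e,j), edge(j,e)
round 4: derive span(c,h) via R1 from span(c,e), edge(e,h)
round 4: derive span(e,h) via R1 from span(e,e), edge(e,h)

span(a,h)
span(c,d)
span(c,e)
span(c,g)
span(c,h)
span(c,j)
span(d,f)
span(d,g)
span(e,d)
span(e,e)
span(e,g)
span(e,h)
span(e,j)
span(g,a)
span(i,a)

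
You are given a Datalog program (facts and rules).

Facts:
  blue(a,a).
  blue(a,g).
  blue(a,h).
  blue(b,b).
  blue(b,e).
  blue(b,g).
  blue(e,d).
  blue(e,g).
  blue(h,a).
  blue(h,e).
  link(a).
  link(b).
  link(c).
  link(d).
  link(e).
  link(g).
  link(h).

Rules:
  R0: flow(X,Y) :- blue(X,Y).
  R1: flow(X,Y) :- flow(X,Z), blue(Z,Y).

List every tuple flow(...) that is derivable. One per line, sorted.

flow(a,a)
flow(a,d)
flow(a,e)
flow(a,g)
flow(a,h)
flow(b,b)
flow(b,d)
flow(b,e)
flow(b,g)
flow(e,d)
flow(e,g)
flow(h,a)
flow(h,d)
flow(h,e)
flow(h,g)
flow(h,h)

round 1: derive flow(a,a) via R0 from blue(a,a)
round 1: derive flow(a,g) via R0 from blue(a,g)
round 1: derive flow(a,h) via R0 from blue(a,h)
round 1: derive flow(b,b) via R0 from blue(b,b)
round 1: derive flow(b,e) via R0 from blue(b,e)
round 1: derive flow(b,g) via R0 from blue(b,g)
round 1: derive flow(e,d) via R0 from blue(e,d)
round 1: derive flow(e,g) via R0 from blue(e,g)
round 1: derive flow(h,a) via R0 from blue(h,a)
round 1: derive flow(h,e) via R0 from blue(h,e)
round 2: derive flow(a,e) via R1 from flow(a,h), blue(h,e)
round 2: derive flow(b,d) via R1 from flow(b,e), blue(e,d)
round 2: derive flow(h,d) via R1 from flow(h,e), blue(e,d)
round 2: derive flow(h,g) via R1 from flow(h,a), blue(a,g)
round 2: derive flow(h,h) via R1 from flow(h,a), blue(a,h)
round 3: derive flow(a,d) via R1 from flow(a,e), blue(e,d)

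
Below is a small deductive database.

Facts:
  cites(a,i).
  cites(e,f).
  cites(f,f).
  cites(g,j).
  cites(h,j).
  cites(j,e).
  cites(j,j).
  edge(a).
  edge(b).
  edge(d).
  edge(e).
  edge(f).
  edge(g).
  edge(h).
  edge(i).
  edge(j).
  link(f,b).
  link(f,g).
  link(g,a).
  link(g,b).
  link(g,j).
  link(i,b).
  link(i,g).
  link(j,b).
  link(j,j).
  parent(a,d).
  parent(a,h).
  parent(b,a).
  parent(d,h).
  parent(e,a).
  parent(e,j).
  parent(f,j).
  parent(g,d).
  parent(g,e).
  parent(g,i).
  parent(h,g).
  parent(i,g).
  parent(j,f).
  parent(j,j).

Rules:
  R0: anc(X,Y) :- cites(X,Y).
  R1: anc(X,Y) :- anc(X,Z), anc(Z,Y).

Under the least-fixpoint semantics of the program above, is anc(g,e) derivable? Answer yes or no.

round 1: derive anc(a,i) via R0 from cites(a,i)
round 1: derive anc(e,f) via R0 from cites(e,f)
round 1: derive anc(f,f) via R0 from cites(f,f)
round 1: derive anc(g,j) via R0 from cites(g,j)
round 1: derive anc(h,j) via R0 from cites(h,j)
round 1: derive anc(j,e) via R0 from cites(j,e)
round 1: derive anc(j,j) via R0 from cites(j,j)
round 2: derive anc(g,e) via R1 from anc(g,j), anc(j,e)
round 2: derive anc(h,e) via R1 from anc(h,j), anc(j,e)
round 2: derive anc(j,f) via R1 from anc(j,e), anc(e,f)
round 3: derive anc(g,f) via R1 from anc(g,e), anc(e,f)
round 3: derive anc(h,f) via R1 from anc(h,e), anc(e,f)

yes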